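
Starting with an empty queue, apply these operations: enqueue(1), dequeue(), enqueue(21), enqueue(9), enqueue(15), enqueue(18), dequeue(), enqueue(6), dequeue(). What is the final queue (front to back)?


enqueue(1) -> [1]
dequeue() returns 1 -> []
enqueue(21) -> [21]
enqueue(9) -> [21, 9]
enqueue(15) -> [21, 9, 15]
enqueue(18) -> [21, 9, 15, 18]
dequeue() returns 21 -> [9, 15, 18]
enqueue(6) -> [9, 15, 18, 6]
dequeue() returns 9 -> [15, 18, 6]
Final queue (front to back): [15, 18, 6]


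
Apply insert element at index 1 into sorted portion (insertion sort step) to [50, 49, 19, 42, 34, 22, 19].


After one pass: [49, 50, 19, 42, 34, 22, 19]


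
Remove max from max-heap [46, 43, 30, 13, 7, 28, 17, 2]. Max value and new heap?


Max = 46
Replace root with last, heapify down
Resulting heap: [43, 13, 30, 2, 7, 28, 17]


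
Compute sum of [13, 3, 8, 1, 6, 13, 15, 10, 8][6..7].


Prefix sums: [0, 13, 16, 24, 25, 31, 44, 59, 69, 77]
Sum[6..7] = prefix[8] - prefix[6] = 69 - 44 = 25


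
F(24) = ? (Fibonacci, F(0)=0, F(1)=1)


F(n)=F(n-1)+F(n-2)
...F(22)=17711, F(23)=28657, F(24)=46368


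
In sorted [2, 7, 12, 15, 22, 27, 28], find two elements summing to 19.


Two pointers: lo=0, hi=6
Found pair: (7, 12) summing to 19


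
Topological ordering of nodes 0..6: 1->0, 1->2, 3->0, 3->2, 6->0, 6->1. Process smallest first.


Kahn's algorithm, process smallest node first
Order: [3, 4, 5, 6, 1, 0, 2]


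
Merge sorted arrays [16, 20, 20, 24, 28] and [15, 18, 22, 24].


Compare heads, take smaller each step.
Merged: [15, 16, 18, 20, 20, 22, 24, 24, 28]


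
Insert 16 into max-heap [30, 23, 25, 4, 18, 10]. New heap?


Append 16: [30, 23, 25, 4, 18, 10, 16]
Bubble up: no swaps needed
Result: [30, 23, 25, 4, 18, 10, 16]


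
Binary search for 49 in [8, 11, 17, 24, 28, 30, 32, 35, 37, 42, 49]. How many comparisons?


Search for 49:
[0,10] mid=5 arr[5]=30
[6,10] mid=8 arr[8]=37
[9,10] mid=9 arr[9]=42
[10,10] mid=10 arr[10]=49
Total: 4 comparisons


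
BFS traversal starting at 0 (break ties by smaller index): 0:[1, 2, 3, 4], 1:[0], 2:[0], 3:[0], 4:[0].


BFS queue: start with [0]
Visit order: [0, 1, 2, 3, 4]


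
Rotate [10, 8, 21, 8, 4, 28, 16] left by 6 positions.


Left rotate by 6: [16, 10, 8, 21, 8, 4, 28]


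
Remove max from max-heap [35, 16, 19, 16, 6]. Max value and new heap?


Max = 35
Replace root with last, heapify down
Resulting heap: [19, 16, 6, 16]


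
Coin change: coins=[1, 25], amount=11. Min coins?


dp[0]=0; dp[i]=1+min(dp[i-c] for c in coins)
...dp[6]=6, dp[7]=7, dp[8]=8, dp[9]=9, dp[10]=10, dp[11]=11
Minimum coins for 11 = 11


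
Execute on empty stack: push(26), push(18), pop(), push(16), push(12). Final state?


push(26) -> [26]
push(18) -> [26, 18]
pop() returns 18 -> [26]
push(16) -> [26, 16]
push(12) -> [26, 16, 12]
Final stack (bottom to top): [26, 16, 12]


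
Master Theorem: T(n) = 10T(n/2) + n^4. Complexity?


a=10, b=2, c=4. log_2(10)=3.322 < c=4. Case 3: O(n^c) = O(n^4)
Complexity: O(n^4)


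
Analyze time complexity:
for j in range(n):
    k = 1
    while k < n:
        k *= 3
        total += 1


Per nesting level: O(n) * O(log n) = O(n log n)
Complexity: O(n log n)


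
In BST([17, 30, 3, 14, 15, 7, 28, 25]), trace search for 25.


BST root = 17
Search for 25: compare at each node
Path: [17, 30, 28, 25]


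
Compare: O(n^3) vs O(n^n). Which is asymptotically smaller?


cubic grows slower than n^n
O(n^3) is asymptotically smaller; O(n^n) grows faster


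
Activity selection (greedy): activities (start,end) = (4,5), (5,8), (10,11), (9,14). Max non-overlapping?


Greedy: pick earliest-ending, then skip overlaps.
Selected (3 activities): [(4, 5), (5, 8), (10, 11)]


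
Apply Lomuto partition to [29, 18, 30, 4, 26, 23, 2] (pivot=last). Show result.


Elements <= 2 go left of pivot.
Result: [2, 18, 30, 4, 26, 23, 29], pivot at index 0


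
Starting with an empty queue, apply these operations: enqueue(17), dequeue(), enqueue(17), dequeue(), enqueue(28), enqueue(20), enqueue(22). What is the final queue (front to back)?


enqueue(17) -> [17]
dequeue() returns 17 -> []
enqueue(17) -> [17]
dequeue() returns 17 -> []
enqueue(28) -> [28]
enqueue(20) -> [28, 20]
enqueue(22) -> [28, 20, 22]
Final queue (front to back): [28, 20, 22]


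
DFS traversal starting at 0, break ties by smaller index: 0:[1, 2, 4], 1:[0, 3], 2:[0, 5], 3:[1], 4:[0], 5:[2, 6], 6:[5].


DFS stack-based: start with [0]
Visit order: [0, 1, 3, 2, 5, 6, 4]


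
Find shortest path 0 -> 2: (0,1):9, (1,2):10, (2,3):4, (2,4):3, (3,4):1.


Dijkstra from 0:
Distances: {0: 0, 1: 9, 2: 19, 3: 23, 4: 22}
Shortest distance to 2 = 19, path = [0, 1, 2]


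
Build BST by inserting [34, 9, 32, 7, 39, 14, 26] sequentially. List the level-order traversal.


Root = 34; build tree by BST insertion.
Level-Order traversal: [34, 9, 39, 7, 32, 14, 26]


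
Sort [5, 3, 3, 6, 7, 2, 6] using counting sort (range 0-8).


Count array: [0, 0, 1, 2, 0, 1, 2, 1, 0]
Reconstruct: [2, 3, 3, 5, 6, 6, 7]


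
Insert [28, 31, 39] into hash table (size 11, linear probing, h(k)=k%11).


Insertions: 28->slot 6; 31->slot 9; 39->slot 7
Table: [None, None, None, None, None, None, 28, 39, None, 31, None]


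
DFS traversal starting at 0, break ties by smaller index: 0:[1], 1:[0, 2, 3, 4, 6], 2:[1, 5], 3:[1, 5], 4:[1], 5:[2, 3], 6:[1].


DFS stack-based: start with [0]
Visit order: [0, 1, 2, 5, 3, 4, 6]


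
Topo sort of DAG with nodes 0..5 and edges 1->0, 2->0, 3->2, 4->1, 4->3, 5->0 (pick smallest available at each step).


Kahn's algorithm, process smallest node first
Order: [4, 1, 3, 2, 5, 0]


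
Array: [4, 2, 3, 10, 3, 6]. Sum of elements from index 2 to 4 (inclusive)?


Prefix sums: [0, 4, 6, 9, 19, 22, 28]
Sum[2..4] = prefix[5] - prefix[2] = 22 - 6 = 16


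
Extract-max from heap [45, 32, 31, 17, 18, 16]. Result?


Max = 45
Replace root with last, heapify down
Resulting heap: [32, 18, 31, 17, 16]


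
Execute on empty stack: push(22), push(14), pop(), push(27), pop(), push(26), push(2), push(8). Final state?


push(22) -> [22]
push(14) -> [22, 14]
pop() returns 14 -> [22]
push(27) -> [22, 27]
pop() returns 27 -> [22]
push(26) -> [22, 26]
push(2) -> [22, 26, 2]
push(8) -> [22, 26, 2, 8]
Final stack (bottom to top): [22, 26, 2, 8]


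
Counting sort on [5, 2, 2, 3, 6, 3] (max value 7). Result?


Count array: [0, 0, 2, 2, 0, 1, 1, 0]
Reconstruct: [2, 2, 3, 3, 5, 6]


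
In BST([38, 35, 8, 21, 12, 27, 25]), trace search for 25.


BST root = 38
Search for 25: compare at each node
Path: [38, 35, 8, 21, 27, 25]


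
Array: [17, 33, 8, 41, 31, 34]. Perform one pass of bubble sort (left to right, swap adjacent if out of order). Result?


After one pass: [17, 8, 33, 31, 34, 41]


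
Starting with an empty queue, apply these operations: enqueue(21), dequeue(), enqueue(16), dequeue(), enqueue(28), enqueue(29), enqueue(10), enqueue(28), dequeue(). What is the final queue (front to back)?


enqueue(21) -> [21]
dequeue() returns 21 -> []
enqueue(16) -> [16]
dequeue() returns 16 -> []
enqueue(28) -> [28]
enqueue(29) -> [28, 29]
enqueue(10) -> [28, 29, 10]
enqueue(28) -> [28, 29, 10, 28]
dequeue() returns 28 -> [29, 10, 28]
Final queue (front to back): [29, 10, 28]


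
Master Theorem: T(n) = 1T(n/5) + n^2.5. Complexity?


a=1, b=5, c=2.5. log_5(1)=0 < c=2.5. Case 3: O(n^c) = O(n^2.500)
Complexity: O(n^2.500)


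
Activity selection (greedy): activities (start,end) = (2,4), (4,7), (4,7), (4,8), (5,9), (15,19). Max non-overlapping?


Greedy: pick earliest-ending, then skip overlaps.
Selected (3 activities): [(2, 4), (4, 7), (15, 19)]


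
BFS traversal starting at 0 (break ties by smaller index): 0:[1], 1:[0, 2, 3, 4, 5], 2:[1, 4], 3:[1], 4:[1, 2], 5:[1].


BFS queue: start with [0]
Visit order: [0, 1, 2, 3, 4, 5]


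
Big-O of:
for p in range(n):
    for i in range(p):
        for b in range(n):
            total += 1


Per nesting level: O(n) * O(n) [triangular over p] * O(n) = O(n^3)
Complexity: O(n^3)


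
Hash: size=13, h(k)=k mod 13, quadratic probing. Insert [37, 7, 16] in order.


Insertions: 37->slot 11; 7->slot 7; 16->slot 3
Table: [None, None, None, 16, None, None, None, 7, None, None, None, 37, None]


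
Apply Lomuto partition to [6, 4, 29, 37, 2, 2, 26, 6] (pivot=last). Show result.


Elements <= 6 go left of pivot.
Result: [6, 4, 2, 2, 6, 37, 26, 29], pivot at index 4


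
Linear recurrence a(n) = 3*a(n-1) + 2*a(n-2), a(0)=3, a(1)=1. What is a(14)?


Build bottom-up:
...a(12)=2712297, a(13)=9659989, a(14)=3*9659989+2*2712297=34404561


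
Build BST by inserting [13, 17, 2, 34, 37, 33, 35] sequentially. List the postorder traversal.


Root = 13; build tree by BST insertion.
Postorder traversal: [2, 33, 35, 37, 34, 17, 13]


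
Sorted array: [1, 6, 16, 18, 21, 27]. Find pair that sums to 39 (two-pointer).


Two pointers: lo=0, hi=5
Found pair: (18, 21) summing to 39


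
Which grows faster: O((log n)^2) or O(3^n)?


polylogarithmic grows slower than exponential (base 3)
O((log n)^2) is asymptotically smaller; O(3^n) grows faster


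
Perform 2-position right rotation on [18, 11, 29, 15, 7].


Right rotate by 2: [15, 7, 18, 11, 29]


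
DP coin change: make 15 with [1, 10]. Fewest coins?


dp[0]=0; dp[i]=1+min(dp[i-c] for c in coins)
...dp[10]=1, dp[11]=2, dp[12]=3, dp[13]=4, dp[14]=5, dp[15]=6
Minimum coins for 15 = 6


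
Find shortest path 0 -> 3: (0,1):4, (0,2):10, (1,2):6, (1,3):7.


Dijkstra from 0:
Distances: {0: 0, 1: 4, 2: 10, 3: 11}
Shortest distance to 3 = 11, path = [0, 1, 3]


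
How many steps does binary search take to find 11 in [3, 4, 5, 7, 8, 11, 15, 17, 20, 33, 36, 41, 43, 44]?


Search for 11:
[0,13] mid=6 arr[6]=15
[0,5] mid=2 arr[2]=5
[3,5] mid=4 arr[4]=8
[5,5] mid=5 arr[5]=11
Total: 4 comparisons


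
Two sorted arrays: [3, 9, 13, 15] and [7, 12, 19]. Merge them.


Compare heads, take smaller each step.
Merged: [3, 7, 9, 12, 13, 15, 19]


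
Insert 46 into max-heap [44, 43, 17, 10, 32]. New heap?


Append 46: [44, 43, 17, 10, 32, 46]
Bubble up: swap idx 5(46) with idx 2(17); swap idx 2(46) with idx 0(44)
Result: [46, 43, 44, 10, 32, 17]


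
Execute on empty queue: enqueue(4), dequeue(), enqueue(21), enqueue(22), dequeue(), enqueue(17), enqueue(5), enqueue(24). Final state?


enqueue(4) -> [4]
dequeue() returns 4 -> []
enqueue(21) -> [21]
enqueue(22) -> [21, 22]
dequeue() returns 21 -> [22]
enqueue(17) -> [22, 17]
enqueue(5) -> [22, 17, 5]
enqueue(24) -> [22, 17, 5, 24]
Final queue (front to back): [22, 17, 5, 24]


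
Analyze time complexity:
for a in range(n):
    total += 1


Per nesting level: O(n) = O(n)
Complexity: O(n)


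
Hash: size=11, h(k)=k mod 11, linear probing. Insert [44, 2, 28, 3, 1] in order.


Insertions: 44->slot 0; 2->slot 2; 28->slot 6; 3->slot 3; 1->slot 1
Table: [44, 1, 2, 3, None, None, 28, None, None, None, None]


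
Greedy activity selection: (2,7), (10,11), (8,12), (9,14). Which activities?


Greedy: pick earliest-ending, then skip overlaps.
Selected (2 activities): [(2, 7), (10, 11)]


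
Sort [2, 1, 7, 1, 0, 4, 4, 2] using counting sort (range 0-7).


Count array: [1, 2, 2, 0, 2, 0, 0, 1]
Reconstruct: [0, 1, 1, 2, 2, 4, 4, 7]


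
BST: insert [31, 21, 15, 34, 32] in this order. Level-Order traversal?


Root = 31; build tree by BST insertion.
Level-Order traversal: [31, 21, 34, 15, 32]


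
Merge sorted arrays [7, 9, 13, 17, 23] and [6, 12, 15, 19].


Compare heads, take smaller each step.
Merged: [6, 7, 9, 12, 13, 15, 17, 19, 23]


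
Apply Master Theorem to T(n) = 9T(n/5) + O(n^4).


a=9, b=5, c=4. log_5(9)=1.365 < c=4. Case 3: O(n^c) = O(n^4)
Complexity: O(n^4)


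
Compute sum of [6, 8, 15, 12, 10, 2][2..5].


Prefix sums: [0, 6, 14, 29, 41, 51, 53]
Sum[2..5] = prefix[6] - prefix[2] = 53 - 14 = 39


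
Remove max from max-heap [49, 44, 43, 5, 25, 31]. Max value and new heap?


Max = 49
Replace root with last, heapify down
Resulting heap: [44, 31, 43, 5, 25]


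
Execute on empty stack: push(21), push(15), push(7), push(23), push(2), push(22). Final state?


push(21) -> [21]
push(15) -> [21, 15]
push(7) -> [21, 15, 7]
push(23) -> [21, 15, 7, 23]
push(2) -> [21, 15, 7, 23, 2]
push(22) -> [21, 15, 7, 23, 2, 22]
Final stack (bottom to top): [21, 15, 7, 23, 2, 22]


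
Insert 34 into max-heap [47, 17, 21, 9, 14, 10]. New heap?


Append 34: [47, 17, 21, 9, 14, 10, 34]
Bubble up: swap idx 6(34) with idx 2(21)
Result: [47, 17, 34, 9, 14, 10, 21]


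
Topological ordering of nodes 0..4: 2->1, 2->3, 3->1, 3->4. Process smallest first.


Kahn's algorithm, process smallest node first
Order: [0, 2, 3, 1, 4]


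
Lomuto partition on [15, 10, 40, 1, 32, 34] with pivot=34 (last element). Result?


Elements <= 34 go left of pivot.
Result: [15, 10, 1, 32, 34, 40], pivot at index 4


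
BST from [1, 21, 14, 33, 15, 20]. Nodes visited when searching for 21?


BST root = 1
Search for 21: compare at each node
Path: [1, 21]


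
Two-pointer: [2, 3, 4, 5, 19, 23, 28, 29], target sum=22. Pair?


Two pointers: lo=0, hi=7
Found pair: (3, 19) summing to 22


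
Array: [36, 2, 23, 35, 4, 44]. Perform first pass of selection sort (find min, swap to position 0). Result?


After one pass: [2, 36, 23, 35, 4, 44]


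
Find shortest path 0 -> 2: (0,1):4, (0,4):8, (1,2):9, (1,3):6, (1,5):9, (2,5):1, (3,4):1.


Dijkstra from 0:
Distances: {0: 0, 1: 4, 2: 13, 3: 9, 4: 8, 5: 13}
Shortest distance to 2 = 13, path = [0, 1, 2]


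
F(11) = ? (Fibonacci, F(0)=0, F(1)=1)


F(n)=F(n-1)+F(n-2)
...F(9)=34, F(10)=55, F(11)=89


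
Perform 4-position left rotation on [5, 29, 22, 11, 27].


Left rotate by 4: [27, 5, 29, 22, 11]


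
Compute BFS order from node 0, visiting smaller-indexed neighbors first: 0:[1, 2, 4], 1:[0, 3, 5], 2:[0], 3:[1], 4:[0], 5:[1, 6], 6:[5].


BFS queue: start with [0]
Visit order: [0, 1, 2, 4, 3, 5, 6]


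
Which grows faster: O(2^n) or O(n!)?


exponential grows slower than factorial
O(2^n) is asymptotically smaller; O(n!) grows faster


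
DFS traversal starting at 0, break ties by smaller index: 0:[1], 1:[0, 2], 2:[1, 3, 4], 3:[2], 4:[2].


DFS stack-based: start with [0]
Visit order: [0, 1, 2, 3, 4]


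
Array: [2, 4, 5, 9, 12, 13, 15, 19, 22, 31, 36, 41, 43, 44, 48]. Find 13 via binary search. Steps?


Search for 13:
[0,14] mid=7 arr[7]=19
[0,6] mid=3 arr[3]=9
[4,6] mid=5 arr[5]=13
Total: 3 comparisons


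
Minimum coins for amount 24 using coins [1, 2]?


dp[0]=0; dp[i]=1+min(dp[i-c] for c in coins)
...dp[19]=10, dp[20]=10, dp[21]=11, dp[22]=11, dp[23]=12, dp[24]=12
Minimum coins for 24 = 12


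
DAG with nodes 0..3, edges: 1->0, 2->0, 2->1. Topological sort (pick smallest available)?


Kahn's algorithm, process smallest node first
Order: [2, 1, 0, 3]


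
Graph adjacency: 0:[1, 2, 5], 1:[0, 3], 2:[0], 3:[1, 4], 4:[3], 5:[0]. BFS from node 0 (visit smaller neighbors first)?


BFS queue: start with [0]
Visit order: [0, 1, 2, 5, 3, 4]


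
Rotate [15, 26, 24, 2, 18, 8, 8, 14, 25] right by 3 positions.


Right rotate by 3: [8, 14, 25, 15, 26, 24, 2, 18, 8]


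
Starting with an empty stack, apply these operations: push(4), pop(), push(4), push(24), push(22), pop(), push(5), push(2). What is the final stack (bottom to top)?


push(4) -> [4]
pop() returns 4 -> []
push(4) -> [4]
push(24) -> [4, 24]
push(22) -> [4, 24, 22]
pop() returns 22 -> [4, 24]
push(5) -> [4, 24, 5]
push(2) -> [4, 24, 5, 2]
Final stack (bottom to top): [4, 24, 5, 2]


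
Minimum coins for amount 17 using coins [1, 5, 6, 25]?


dp[0]=0; dp[i]=1+min(dp[i-c] for c in coins)
...dp[12]=2, dp[13]=3, dp[14]=4, dp[15]=3, dp[16]=3, dp[17]=3
Minimum coins for 17 = 3


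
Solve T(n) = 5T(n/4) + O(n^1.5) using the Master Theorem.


a=5, b=4, c=1.5. log_4(5)=1.161 < c=1.5. Case 3: O(n^c) = O(n^1.500)
Complexity: O(n^1.500)


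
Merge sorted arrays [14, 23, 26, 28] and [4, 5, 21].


Compare heads, take smaller each step.
Merged: [4, 5, 14, 21, 23, 26, 28]


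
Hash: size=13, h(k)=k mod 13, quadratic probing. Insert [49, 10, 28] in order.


Insertions: 49->slot 10; 10->slot 11; 28->slot 2
Table: [None, None, 28, None, None, None, None, None, None, None, 49, 10, None]


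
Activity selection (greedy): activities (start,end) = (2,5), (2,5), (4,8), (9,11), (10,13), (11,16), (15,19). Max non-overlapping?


Greedy: pick earliest-ending, then skip overlaps.
Selected (3 activities): [(2, 5), (9, 11), (11, 16)]


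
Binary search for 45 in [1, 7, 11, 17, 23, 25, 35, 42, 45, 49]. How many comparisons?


Search for 45:
[0,9] mid=4 arr[4]=23
[5,9] mid=7 arr[7]=42
[8,9] mid=8 arr[8]=45
Total: 3 comparisons


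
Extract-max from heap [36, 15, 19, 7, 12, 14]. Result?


Max = 36
Replace root with last, heapify down
Resulting heap: [19, 15, 14, 7, 12]


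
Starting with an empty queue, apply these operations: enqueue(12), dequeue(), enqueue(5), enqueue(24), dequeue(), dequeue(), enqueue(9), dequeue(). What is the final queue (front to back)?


enqueue(12) -> [12]
dequeue() returns 12 -> []
enqueue(5) -> [5]
enqueue(24) -> [5, 24]
dequeue() returns 5 -> [24]
dequeue() returns 24 -> []
enqueue(9) -> [9]
dequeue() returns 9 -> []
Final queue (front to back): []


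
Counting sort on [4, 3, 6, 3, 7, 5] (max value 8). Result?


Count array: [0, 0, 0, 2, 1, 1, 1, 1, 0]
Reconstruct: [3, 3, 4, 5, 6, 7]


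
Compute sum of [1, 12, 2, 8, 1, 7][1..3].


Prefix sums: [0, 1, 13, 15, 23, 24, 31]
Sum[1..3] = prefix[4] - prefix[1] = 23 - 1 = 22


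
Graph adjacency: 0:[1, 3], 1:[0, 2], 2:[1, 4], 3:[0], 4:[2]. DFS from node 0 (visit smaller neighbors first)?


DFS stack-based: start with [0]
Visit order: [0, 1, 2, 4, 3]


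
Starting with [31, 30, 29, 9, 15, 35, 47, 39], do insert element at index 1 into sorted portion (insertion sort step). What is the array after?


After one pass: [30, 31, 29, 9, 15, 35, 47, 39]


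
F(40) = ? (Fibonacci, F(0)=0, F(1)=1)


F(n)=F(n-1)+F(n-2)
...F(38)=39088169, F(39)=63245986, F(40)=102334155


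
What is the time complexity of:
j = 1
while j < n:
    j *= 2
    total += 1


Per nesting level: O(log n) = O(log n)
Complexity: O(log n)


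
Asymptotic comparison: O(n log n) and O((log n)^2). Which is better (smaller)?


polylogarithmic grows slower than linearithmic
O((log n)^2) is asymptotically smaller; O(n log n) grows faster


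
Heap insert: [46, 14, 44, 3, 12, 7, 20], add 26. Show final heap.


Append 26: [46, 14, 44, 3, 12, 7, 20, 26]
Bubble up: swap idx 7(26) with idx 3(3); swap idx 3(26) with idx 1(14)
Result: [46, 26, 44, 14, 12, 7, 20, 3]


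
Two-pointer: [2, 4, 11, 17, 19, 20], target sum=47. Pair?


Two pointers: lo=0, hi=5
No pair sums to 47


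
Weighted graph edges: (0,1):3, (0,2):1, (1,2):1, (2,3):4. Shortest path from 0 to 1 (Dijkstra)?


Dijkstra from 0:
Distances: {0: 0, 1: 2, 2: 1, 3: 5}
Shortest distance to 1 = 2, path = [0, 2, 1]


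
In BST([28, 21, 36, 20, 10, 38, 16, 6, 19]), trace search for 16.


BST root = 28
Search for 16: compare at each node
Path: [28, 21, 20, 10, 16]


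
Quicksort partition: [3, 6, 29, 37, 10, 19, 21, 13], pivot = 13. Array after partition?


Elements <= 13 go left of pivot.
Result: [3, 6, 10, 13, 29, 19, 21, 37], pivot at index 3


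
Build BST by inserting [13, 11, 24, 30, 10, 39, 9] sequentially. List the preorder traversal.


Root = 13; build tree by BST insertion.
Preorder traversal: [13, 11, 10, 9, 24, 30, 39]


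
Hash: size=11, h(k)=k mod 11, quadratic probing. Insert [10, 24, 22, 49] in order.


Insertions: 10->slot 10; 24->slot 2; 22->slot 0; 49->slot 5
Table: [22, None, 24, None, None, 49, None, None, None, None, 10]


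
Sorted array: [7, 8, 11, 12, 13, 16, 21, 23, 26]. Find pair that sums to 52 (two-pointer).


Two pointers: lo=0, hi=8
No pair sums to 52


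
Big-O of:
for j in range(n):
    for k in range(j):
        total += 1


Per nesting level: O(n) * O(n) [triangular over j] = O(n^2)
Complexity: O(n^2)


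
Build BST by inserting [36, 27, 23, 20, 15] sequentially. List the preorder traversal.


Root = 36; build tree by BST insertion.
Preorder traversal: [36, 27, 23, 20, 15]


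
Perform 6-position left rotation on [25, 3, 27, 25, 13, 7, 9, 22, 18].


Left rotate by 6: [9, 22, 18, 25, 3, 27, 25, 13, 7]


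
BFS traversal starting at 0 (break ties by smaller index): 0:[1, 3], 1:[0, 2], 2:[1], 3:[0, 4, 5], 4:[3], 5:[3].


BFS queue: start with [0]
Visit order: [0, 1, 3, 2, 4, 5]


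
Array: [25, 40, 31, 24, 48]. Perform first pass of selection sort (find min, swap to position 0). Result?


After one pass: [24, 40, 31, 25, 48]


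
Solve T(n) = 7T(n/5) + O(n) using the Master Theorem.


a=7, b=5, c=1. log_5(7)=1.209 > c=1. Case 1: O(n^log_b(a)) = O(n^1.209)
Complexity: O(n^1.209)


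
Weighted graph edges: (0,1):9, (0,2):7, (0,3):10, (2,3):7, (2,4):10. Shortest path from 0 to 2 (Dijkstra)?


Dijkstra from 0:
Distances: {0: 0, 1: 9, 2: 7, 3: 10, 4: 17}
Shortest distance to 2 = 7, path = [0, 2]


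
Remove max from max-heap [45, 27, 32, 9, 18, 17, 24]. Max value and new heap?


Max = 45
Replace root with last, heapify down
Resulting heap: [32, 27, 24, 9, 18, 17]


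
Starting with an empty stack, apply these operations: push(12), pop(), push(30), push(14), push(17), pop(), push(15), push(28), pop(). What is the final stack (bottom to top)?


push(12) -> [12]
pop() returns 12 -> []
push(30) -> [30]
push(14) -> [30, 14]
push(17) -> [30, 14, 17]
pop() returns 17 -> [30, 14]
push(15) -> [30, 14, 15]
push(28) -> [30, 14, 15, 28]
pop() returns 28 -> [30, 14, 15]
Final stack (bottom to top): [30, 14, 15]


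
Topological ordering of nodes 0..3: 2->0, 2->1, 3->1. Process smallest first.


Kahn's algorithm, process smallest node first
Order: [2, 0, 3, 1]


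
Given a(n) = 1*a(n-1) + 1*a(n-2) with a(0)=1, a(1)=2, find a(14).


Build bottom-up:
...a(12)=377, a(13)=610, a(14)=1*610+1*377=987


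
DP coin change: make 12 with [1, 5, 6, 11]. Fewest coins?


dp[0]=0; dp[i]=1+min(dp[i-c] for c in coins)
...dp[7]=2, dp[8]=3, dp[9]=4, dp[10]=2, dp[11]=1, dp[12]=2
Minimum coins for 12 = 2


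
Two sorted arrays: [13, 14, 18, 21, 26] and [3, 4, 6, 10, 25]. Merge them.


Compare heads, take smaller each step.
Merged: [3, 4, 6, 10, 13, 14, 18, 21, 25, 26]


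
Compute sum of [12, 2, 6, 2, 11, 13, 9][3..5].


Prefix sums: [0, 12, 14, 20, 22, 33, 46, 55]
Sum[3..5] = prefix[6] - prefix[3] = 46 - 20 = 26


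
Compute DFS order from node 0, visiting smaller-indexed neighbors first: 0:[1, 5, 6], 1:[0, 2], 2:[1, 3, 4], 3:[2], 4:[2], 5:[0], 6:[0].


DFS stack-based: start with [0]
Visit order: [0, 1, 2, 3, 4, 5, 6]


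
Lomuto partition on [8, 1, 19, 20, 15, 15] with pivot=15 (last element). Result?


Elements <= 15 go left of pivot.
Result: [8, 1, 15, 15, 19, 20], pivot at index 3


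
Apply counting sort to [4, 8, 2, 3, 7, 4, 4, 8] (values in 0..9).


Count array: [0, 0, 1, 1, 3, 0, 0, 1, 2, 0]
Reconstruct: [2, 3, 4, 4, 4, 7, 8, 8]


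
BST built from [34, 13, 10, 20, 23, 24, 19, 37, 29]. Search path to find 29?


BST root = 34
Search for 29: compare at each node
Path: [34, 13, 20, 23, 24, 29]


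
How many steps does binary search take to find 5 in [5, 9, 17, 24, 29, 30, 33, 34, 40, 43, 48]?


Search for 5:
[0,10] mid=5 arr[5]=30
[0,4] mid=2 arr[2]=17
[0,1] mid=0 arr[0]=5
Total: 3 comparisons


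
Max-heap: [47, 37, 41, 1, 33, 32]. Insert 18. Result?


Append 18: [47, 37, 41, 1, 33, 32, 18]
Bubble up: no swaps needed
Result: [47, 37, 41, 1, 33, 32, 18]


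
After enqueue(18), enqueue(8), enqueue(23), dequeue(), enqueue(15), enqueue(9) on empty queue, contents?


enqueue(18) -> [18]
enqueue(8) -> [18, 8]
enqueue(23) -> [18, 8, 23]
dequeue() returns 18 -> [8, 23]
enqueue(15) -> [8, 23, 15]
enqueue(9) -> [8, 23, 15, 9]
Final queue (front to back): [8, 23, 15, 9]


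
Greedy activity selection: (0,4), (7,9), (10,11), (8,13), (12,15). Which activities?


Greedy: pick earliest-ending, then skip overlaps.
Selected (4 activities): [(0, 4), (7, 9), (10, 11), (12, 15)]


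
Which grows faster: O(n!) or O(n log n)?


linearithmic grows slower than factorial
O(n log n) is asymptotically smaller; O(n!) grows faster


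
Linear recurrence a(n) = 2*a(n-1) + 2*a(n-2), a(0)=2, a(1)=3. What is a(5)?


Build bottom-up:
...a(3)=26, a(4)=72, a(5)=2*72+2*26=196


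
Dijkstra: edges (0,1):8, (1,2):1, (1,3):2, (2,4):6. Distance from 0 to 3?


Dijkstra from 0:
Distances: {0: 0, 1: 8, 2: 9, 3: 10, 4: 15}
Shortest distance to 3 = 10, path = [0, 1, 3]


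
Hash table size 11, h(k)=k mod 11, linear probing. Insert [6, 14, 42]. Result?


Insertions: 6->slot 6; 14->slot 3; 42->slot 9
Table: [None, None, None, 14, None, None, 6, None, None, 42, None]


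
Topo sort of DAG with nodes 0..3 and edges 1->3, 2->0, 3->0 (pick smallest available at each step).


Kahn's algorithm, process smallest node first
Order: [1, 2, 3, 0]


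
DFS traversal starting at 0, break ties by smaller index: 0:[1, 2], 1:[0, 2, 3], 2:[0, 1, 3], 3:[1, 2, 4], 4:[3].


DFS stack-based: start with [0]
Visit order: [0, 1, 2, 3, 4]


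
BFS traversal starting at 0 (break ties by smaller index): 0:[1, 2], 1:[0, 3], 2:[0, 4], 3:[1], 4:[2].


BFS queue: start with [0]
Visit order: [0, 1, 2, 3, 4]


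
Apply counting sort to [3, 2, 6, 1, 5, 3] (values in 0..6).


Count array: [0, 1, 1, 2, 0, 1, 1]
Reconstruct: [1, 2, 3, 3, 5, 6]


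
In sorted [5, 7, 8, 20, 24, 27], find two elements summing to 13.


Two pointers: lo=0, hi=5
Found pair: (5, 8) summing to 13


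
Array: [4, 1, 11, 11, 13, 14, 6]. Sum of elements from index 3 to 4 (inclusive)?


Prefix sums: [0, 4, 5, 16, 27, 40, 54, 60]
Sum[3..4] = prefix[5] - prefix[3] = 40 - 16 = 24


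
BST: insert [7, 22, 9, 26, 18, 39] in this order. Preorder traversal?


Root = 7; build tree by BST insertion.
Preorder traversal: [7, 22, 9, 18, 26, 39]


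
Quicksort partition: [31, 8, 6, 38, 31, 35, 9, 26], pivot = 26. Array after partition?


Elements <= 26 go left of pivot.
Result: [8, 6, 9, 26, 31, 35, 31, 38], pivot at index 3


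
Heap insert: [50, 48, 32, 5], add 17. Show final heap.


Append 17: [50, 48, 32, 5, 17]
Bubble up: no swaps needed
Result: [50, 48, 32, 5, 17]


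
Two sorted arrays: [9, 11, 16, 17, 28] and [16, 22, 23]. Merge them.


Compare heads, take smaller each step.
Merged: [9, 11, 16, 16, 17, 22, 23, 28]


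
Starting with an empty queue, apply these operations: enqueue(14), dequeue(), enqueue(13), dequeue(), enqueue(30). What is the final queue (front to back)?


enqueue(14) -> [14]
dequeue() returns 14 -> []
enqueue(13) -> [13]
dequeue() returns 13 -> []
enqueue(30) -> [30]
Final queue (front to back): [30]


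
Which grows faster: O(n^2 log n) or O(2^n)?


n^2 log n grows slower than exponential
O(n^2 log n) is asymptotically smaller; O(2^n) grows faster


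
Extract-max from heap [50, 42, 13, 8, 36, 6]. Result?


Max = 50
Replace root with last, heapify down
Resulting heap: [42, 36, 13, 8, 6]


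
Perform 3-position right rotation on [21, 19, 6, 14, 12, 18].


Right rotate by 3: [14, 12, 18, 21, 19, 6]


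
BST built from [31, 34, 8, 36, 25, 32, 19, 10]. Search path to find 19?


BST root = 31
Search for 19: compare at each node
Path: [31, 8, 25, 19]


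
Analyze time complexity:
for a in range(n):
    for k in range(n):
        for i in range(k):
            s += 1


Per nesting level: O(n) * O(n) * O(n) [triangular over k] = O(n^3)
Complexity: O(n^3)


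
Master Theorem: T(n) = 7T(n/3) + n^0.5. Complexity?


a=7, b=3, c=0.5. log_3(7)=1.771 > c=0.5. Case 1: O(n^log_b(a)) = O(n^1.771)
Complexity: O(n^1.771)


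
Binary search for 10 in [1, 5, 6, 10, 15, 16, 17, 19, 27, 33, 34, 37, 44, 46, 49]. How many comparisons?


Search for 10:
[0,14] mid=7 arr[7]=19
[0,6] mid=3 arr[3]=10
Total: 2 comparisons


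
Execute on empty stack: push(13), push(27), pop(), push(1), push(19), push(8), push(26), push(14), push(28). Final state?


push(13) -> [13]
push(27) -> [13, 27]
pop() returns 27 -> [13]
push(1) -> [13, 1]
push(19) -> [13, 1, 19]
push(8) -> [13, 1, 19, 8]
push(26) -> [13, 1, 19, 8, 26]
push(14) -> [13, 1, 19, 8, 26, 14]
push(28) -> [13, 1, 19, 8, 26, 14, 28]
Final stack (bottom to top): [13, 1, 19, 8, 26, 14, 28]


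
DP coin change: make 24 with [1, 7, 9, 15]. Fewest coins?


dp[0]=0; dp[i]=1+min(dp[i-c] for c in coins)
...dp[19]=3, dp[20]=4, dp[21]=3, dp[22]=2, dp[23]=3, dp[24]=2
Minimum coins for 24 = 2


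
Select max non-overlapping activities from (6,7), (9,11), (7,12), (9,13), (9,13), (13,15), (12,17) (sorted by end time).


Greedy: pick earliest-ending, then skip overlaps.
Selected (3 activities): [(6, 7), (9, 11), (13, 15)]


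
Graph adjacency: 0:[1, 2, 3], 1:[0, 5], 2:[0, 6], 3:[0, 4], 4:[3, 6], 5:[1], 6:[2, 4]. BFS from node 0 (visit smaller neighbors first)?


BFS queue: start with [0]
Visit order: [0, 1, 2, 3, 5, 6, 4]


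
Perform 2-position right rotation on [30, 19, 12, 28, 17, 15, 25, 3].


Right rotate by 2: [25, 3, 30, 19, 12, 28, 17, 15]


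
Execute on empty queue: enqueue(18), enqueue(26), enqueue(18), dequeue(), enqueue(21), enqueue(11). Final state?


enqueue(18) -> [18]
enqueue(26) -> [18, 26]
enqueue(18) -> [18, 26, 18]
dequeue() returns 18 -> [26, 18]
enqueue(21) -> [26, 18, 21]
enqueue(11) -> [26, 18, 21, 11]
Final queue (front to back): [26, 18, 21, 11]


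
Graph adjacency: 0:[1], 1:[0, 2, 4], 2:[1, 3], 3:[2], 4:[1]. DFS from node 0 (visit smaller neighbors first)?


DFS stack-based: start with [0]
Visit order: [0, 1, 2, 3, 4]


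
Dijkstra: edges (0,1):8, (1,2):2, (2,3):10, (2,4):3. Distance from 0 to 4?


Dijkstra from 0:
Distances: {0: 0, 1: 8, 2: 10, 3: 20, 4: 13}
Shortest distance to 4 = 13, path = [0, 1, 2, 4]


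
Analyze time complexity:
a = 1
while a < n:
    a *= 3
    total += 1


Per nesting level: O(log n) = O(log n)
Complexity: O(log n)


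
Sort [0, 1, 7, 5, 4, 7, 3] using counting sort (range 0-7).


Count array: [1, 1, 0, 1, 1, 1, 0, 2]
Reconstruct: [0, 1, 3, 4, 5, 7, 7]


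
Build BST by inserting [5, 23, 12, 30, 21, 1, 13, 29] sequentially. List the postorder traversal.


Root = 5; build tree by BST insertion.
Postorder traversal: [1, 13, 21, 12, 29, 30, 23, 5]


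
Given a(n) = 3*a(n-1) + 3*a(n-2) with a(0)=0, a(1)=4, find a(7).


Build bottom-up:
...a(5)=684, a(6)=2592, a(7)=3*2592+3*684=9828


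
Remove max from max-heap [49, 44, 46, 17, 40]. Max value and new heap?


Max = 49
Replace root with last, heapify down
Resulting heap: [46, 44, 40, 17]


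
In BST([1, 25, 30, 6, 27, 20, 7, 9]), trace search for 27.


BST root = 1
Search for 27: compare at each node
Path: [1, 25, 30, 27]


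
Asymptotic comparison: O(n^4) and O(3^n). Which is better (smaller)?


quartic grows slower than exponential (base 3)
O(n^4) is asymptotically smaller; O(3^n) grows faster


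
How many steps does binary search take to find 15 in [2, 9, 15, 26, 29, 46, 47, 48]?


Search for 15:
[0,7] mid=3 arr[3]=26
[0,2] mid=1 arr[1]=9
[2,2] mid=2 arr[2]=15
Total: 3 comparisons


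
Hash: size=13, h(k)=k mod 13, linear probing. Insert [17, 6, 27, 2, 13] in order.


Insertions: 17->slot 4; 6->slot 6; 27->slot 1; 2->slot 2; 13->slot 0
Table: [13, 27, 2, None, 17, None, 6, None, None, None, None, None, None]


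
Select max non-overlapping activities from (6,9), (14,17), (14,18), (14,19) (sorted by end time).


Greedy: pick earliest-ending, then skip overlaps.
Selected (2 activities): [(6, 9), (14, 17)]


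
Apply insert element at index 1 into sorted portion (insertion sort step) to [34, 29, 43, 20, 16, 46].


After one pass: [29, 34, 43, 20, 16, 46]


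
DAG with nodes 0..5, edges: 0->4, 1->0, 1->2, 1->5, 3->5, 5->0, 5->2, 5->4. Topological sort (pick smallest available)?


Kahn's algorithm, process smallest node first
Order: [1, 3, 5, 0, 2, 4]


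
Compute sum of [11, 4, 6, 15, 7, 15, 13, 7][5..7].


Prefix sums: [0, 11, 15, 21, 36, 43, 58, 71, 78]
Sum[5..7] = prefix[8] - prefix[5] = 78 - 43 = 35


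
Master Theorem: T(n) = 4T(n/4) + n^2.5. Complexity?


a=4, b=4, c=2.5. log_4(4)=1 < c=2.5. Case 3: O(n^c) = O(n^2.500)
Complexity: O(n^2.500)


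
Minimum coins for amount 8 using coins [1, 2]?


dp[0]=0; dp[i]=1+min(dp[i-c] for c in coins)
...dp[3]=2, dp[4]=2, dp[5]=3, dp[6]=3, dp[7]=4, dp[8]=4
Minimum coins for 8 = 4


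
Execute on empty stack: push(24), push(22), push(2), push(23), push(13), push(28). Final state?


push(24) -> [24]
push(22) -> [24, 22]
push(2) -> [24, 22, 2]
push(23) -> [24, 22, 2, 23]
push(13) -> [24, 22, 2, 23, 13]
push(28) -> [24, 22, 2, 23, 13, 28]
Final stack (bottom to top): [24, 22, 2, 23, 13, 28]


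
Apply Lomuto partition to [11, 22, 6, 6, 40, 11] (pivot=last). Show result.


Elements <= 11 go left of pivot.
Result: [11, 6, 6, 11, 40, 22], pivot at index 3


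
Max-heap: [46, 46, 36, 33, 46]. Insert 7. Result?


Append 7: [46, 46, 36, 33, 46, 7]
Bubble up: no swaps needed
Result: [46, 46, 36, 33, 46, 7]


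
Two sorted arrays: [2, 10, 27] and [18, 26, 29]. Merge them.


Compare heads, take smaller each step.
Merged: [2, 10, 18, 26, 27, 29]


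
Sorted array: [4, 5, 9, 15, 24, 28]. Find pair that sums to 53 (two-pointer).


Two pointers: lo=0, hi=5
No pair sums to 53


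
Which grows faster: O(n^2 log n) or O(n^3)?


n^2 log n grows slower than cubic
O(n^2 log n) is asymptotically smaller; O(n^3) grows faster


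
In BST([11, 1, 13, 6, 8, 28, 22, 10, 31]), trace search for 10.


BST root = 11
Search for 10: compare at each node
Path: [11, 1, 6, 8, 10]


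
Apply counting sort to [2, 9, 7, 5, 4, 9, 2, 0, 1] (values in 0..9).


Count array: [1, 1, 2, 0, 1, 1, 0, 1, 0, 2]
Reconstruct: [0, 1, 2, 2, 4, 5, 7, 9, 9]


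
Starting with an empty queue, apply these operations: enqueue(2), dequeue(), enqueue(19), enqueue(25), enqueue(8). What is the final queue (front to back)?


enqueue(2) -> [2]
dequeue() returns 2 -> []
enqueue(19) -> [19]
enqueue(25) -> [19, 25]
enqueue(8) -> [19, 25, 8]
Final queue (front to back): [19, 25, 8]


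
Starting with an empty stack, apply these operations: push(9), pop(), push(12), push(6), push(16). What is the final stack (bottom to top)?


push(9) -> [9]
pop() returns 9 -> []
push(12) -> [12]
push(6) -> [12, 6]
push(16) -> [12, 6, 16]
Final stack (bottom to top): [12, 6, 16]


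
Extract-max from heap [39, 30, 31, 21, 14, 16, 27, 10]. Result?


Max = 39
Replace root with last, heapify down
Resulting heap: [31, 30, 27, 21, 14, 16, 10]


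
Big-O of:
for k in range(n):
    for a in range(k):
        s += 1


Per nesting level: O(n) * O(n) [triangular over k] = O(n^2)
Complexity: O(n^2)


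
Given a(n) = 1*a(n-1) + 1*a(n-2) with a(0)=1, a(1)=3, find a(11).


Build bottom-up:
...a(9)=123, a(10)=199, a(11)=1*199+1*123=322


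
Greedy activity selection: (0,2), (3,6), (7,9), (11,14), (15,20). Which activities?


Greedy: pick earliest-ending, then skip overlaps.
Selected (5 activities): [(0, 2), (3, 6), (7, 9), (11, 14), (15, 20)]


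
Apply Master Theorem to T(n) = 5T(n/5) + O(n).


a=5, b=5, c=1. log_5(5)=1 = c=1. Case 2: O(n^c log n) = O(n log n)
Complexity: O(n log n)


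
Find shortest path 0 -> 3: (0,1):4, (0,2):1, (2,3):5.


Dijkstra from 0:
Distances: {0: 0, 1: 4, 2: 1, 3: 6}
Shortest distance to 3 = 6, path = [0, 2, 3]


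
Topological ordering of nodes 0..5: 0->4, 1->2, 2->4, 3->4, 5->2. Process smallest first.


Kahn's algorithm, process smallest node first
Order: [0, 1, 3, 5, 2, 4]


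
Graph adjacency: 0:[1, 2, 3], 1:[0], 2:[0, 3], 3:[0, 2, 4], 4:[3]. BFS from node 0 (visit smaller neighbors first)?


BFS queue: start with [0]
Visit order: [0, 1, 2, 3, 4]


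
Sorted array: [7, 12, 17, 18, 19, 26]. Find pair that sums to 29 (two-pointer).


Two pointers: lo=0, hi=5
Found pair: (12, 17) summing to 29


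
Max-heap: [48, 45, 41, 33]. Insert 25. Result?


Append 25: [48, 45, 41, 33, 25]
Bubble up: no swaps needed
Result: [48, 45, 41, 33, 25]


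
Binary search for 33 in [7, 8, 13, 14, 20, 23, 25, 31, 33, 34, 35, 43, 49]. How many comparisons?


Search for 33:
[0,12] mid=6 arr[6]=25
[7,12] mid=9 arr[9]=34
[7,8] mid=7 arr[7]=31
[8,8] mid=8 arr[8]=33
Total: 4 comparisons


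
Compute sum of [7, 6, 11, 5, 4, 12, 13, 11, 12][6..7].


Prefix sums: [0, 7, 13, 24, 29, 33, 45, 58, 69, 81]
Sum[6..7] = prefix[8] - prefix[6] = 69 - 45 = 24


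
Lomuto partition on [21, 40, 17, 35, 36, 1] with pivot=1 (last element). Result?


Elements <= 1 go left of pivot.
Result: [1, 40, 17, 35, 36, 21], pivot at index 0


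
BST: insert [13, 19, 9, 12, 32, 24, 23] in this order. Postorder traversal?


Root = 13; build tree by BST insertion.
Postorder traversal: [12, 9, 23, 24, 32, 19, 13]


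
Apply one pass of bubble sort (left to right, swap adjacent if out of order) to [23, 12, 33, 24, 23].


After one pass: [12, 23, 24, 23, 33]


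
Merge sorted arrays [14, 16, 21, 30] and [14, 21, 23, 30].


Compare heads, take smaller each step.
Merged: [14, 14, 16, 21, 21, 23, 30, 30]


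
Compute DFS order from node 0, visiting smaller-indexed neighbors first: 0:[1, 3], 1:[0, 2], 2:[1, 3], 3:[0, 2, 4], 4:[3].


DFS stack-based: start with [0]
Visit order: [0, 1, 2, 3, 4]


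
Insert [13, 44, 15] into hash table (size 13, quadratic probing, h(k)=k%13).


Insertions: 13->slot 0; 44->slot 5; 15->slot 2
Table: [13, None, 15, None, None, 44, None, None, None, None, None, None, None]


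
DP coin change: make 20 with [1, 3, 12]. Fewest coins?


dp[0]=0; dp[i]=1+min(dp[i-c] for c in coins)
...dp[15]=2, dp[16]=3, dp[17]=4, dp[18]=3, dp[19]=4, dp[20]=5
Minimum coins for 20 = 5


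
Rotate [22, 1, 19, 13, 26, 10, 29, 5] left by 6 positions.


Left rotate by 6: [29, 5, 22, 1, 19, 13, 26, 10]


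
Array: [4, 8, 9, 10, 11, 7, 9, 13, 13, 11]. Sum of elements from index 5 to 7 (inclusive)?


Prefix sums: [0, 4, 12, 21, 31, 42, 49, 58, 71, 84, 95]
Sum[5..7] = prefix[8] - prefix[5] = 71 - 42 = 29


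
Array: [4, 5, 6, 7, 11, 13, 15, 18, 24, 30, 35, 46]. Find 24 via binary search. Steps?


Search for 24:
[0,11] mid=5 arr[5]=13
[6,11] mid=8 arr[8]=24
Total: 2 comparisons


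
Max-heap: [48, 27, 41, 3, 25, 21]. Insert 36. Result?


Append 36: [48, 27, 41, 3, 25, 21, 36]
Bubble up: no swaps needed
Result: [48, 27, 41, 3, 25, 21, 36]


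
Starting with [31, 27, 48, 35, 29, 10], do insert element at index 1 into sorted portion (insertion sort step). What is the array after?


After one pass: [27, 31, 48, 35, 29, 10]


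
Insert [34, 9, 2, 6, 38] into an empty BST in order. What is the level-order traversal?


Root = 34; build tree by BST insertion.
Level-Order traversal: [34, 9, 38, 2, 6]


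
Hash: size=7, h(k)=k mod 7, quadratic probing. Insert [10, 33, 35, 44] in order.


Insertions: 10->slot 3; 33->slot 5; 35->slot 0; 44->slot 2
Table: [35, None, 44, 10, None, 33, None]


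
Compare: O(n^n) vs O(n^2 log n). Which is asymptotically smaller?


n^2 log n grows slower than n^n
O(n^2 log n) is asymptotically smaller; O(n^n) grows faster


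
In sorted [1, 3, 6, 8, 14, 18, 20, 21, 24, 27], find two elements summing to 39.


Two pointers: lo=0, hi=9
Found pair: (18, 21) summing to 39
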